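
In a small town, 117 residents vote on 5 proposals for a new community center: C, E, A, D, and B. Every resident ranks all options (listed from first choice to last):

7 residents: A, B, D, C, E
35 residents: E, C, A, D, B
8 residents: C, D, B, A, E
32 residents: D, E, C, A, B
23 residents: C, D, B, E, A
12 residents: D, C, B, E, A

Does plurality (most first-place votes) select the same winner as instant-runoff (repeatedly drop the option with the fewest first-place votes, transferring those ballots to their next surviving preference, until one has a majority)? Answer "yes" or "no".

yes

Plurality — first-place votes: C 31, E 35, A 7, D 44, B 0. Winner: D.
Instant-runoff — R1 C 31, E 35, A 7, D 44, B 0 (B out); R2 C 31, E 35, A 7, D 44 (A out); R3 C 31, E 35, D 51 (C out); R4 E 35, D 82 (D winner). Winner: D.
The two methods agree.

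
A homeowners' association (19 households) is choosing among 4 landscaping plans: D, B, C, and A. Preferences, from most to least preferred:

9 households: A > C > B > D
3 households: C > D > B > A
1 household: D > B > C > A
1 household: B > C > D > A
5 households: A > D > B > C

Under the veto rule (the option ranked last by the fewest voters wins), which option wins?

B

Last-place votes: D 9, B 0, C 5, A 5.
B is ranked last by the fewest voters, so B wins.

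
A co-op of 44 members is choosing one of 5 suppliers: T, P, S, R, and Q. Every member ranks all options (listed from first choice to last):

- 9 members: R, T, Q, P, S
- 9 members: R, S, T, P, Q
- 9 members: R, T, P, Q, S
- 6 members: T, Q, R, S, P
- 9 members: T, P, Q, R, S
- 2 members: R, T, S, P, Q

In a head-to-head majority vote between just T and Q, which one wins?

T

Voters preferring T to Q: 44; preferring Q to T: 0.
T wins the head-to-head.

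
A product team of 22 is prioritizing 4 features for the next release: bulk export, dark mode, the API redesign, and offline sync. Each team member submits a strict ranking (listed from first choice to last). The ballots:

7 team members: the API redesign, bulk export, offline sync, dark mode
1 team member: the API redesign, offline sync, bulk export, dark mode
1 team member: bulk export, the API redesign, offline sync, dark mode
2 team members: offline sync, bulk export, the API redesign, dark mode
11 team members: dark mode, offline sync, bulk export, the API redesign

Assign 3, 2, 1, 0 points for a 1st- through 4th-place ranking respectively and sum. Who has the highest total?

bulk export: 7·2 + 1·1 + 1·3 + 2·2 + 11·1 = 33
dark mode: 7·0 + 1·0 + 1·0 + 2·0 + 11·3 = 33
the API redesign: 7·3 + 1·3 + 1·2 + 2·1 + 11·0 = 28
offline sync: 7·1 + 1·2 + 1·1 + 2·3 + 11·2 = 38
offline sync has the highest Borda score (38).

offline sync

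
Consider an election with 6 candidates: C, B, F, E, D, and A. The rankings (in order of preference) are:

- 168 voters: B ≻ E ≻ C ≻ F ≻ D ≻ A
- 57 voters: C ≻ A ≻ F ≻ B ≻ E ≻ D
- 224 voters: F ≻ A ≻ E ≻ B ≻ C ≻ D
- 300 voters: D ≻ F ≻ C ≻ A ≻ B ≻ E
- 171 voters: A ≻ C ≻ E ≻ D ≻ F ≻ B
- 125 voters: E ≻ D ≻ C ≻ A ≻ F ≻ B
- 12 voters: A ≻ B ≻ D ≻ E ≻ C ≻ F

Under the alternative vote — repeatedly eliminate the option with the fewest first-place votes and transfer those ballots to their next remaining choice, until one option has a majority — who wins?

Round 1: C 57, B 168, F 224, E 125, D 300, A 183. Eliminate C.
Round 2: B 168, F 224, E 125, D 300, A 240. Eliminate E.
Round 3: B 168, F 224, D 425, A 240. Eliminate B.
Round 4: F 392, D 425, A 240. Eliminate A.
Round 5: F 449, D 608. D has a majority.

D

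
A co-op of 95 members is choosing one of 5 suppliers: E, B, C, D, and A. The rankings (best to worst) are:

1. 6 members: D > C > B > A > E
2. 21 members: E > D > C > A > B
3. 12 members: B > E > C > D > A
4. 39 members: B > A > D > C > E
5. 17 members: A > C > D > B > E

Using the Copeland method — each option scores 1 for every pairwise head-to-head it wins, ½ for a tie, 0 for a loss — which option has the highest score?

B

E: loses to B, C, D, and A → score 0.
B: beats E, C, D, and A → score 4.
C: beats E; loses to B, D, and A → score 1.
D: beats E and C; loses to B and A → score 2.
A: beats E, C, and D; loses to B → score 3.
B has the best pairwise record.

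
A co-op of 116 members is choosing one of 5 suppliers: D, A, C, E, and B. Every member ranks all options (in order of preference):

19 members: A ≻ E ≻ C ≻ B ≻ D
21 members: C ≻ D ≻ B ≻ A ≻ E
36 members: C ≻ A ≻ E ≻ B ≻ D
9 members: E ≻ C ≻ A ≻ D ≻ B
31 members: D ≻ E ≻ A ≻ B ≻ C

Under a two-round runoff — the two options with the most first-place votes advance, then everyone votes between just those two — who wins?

C

Round 1 first-place votes: D 31, A 19, C 57, E 9, B 0.
C and D advance.
Runoff: C is preferred to D by 85 voters; D by 31.
C wins the runoff.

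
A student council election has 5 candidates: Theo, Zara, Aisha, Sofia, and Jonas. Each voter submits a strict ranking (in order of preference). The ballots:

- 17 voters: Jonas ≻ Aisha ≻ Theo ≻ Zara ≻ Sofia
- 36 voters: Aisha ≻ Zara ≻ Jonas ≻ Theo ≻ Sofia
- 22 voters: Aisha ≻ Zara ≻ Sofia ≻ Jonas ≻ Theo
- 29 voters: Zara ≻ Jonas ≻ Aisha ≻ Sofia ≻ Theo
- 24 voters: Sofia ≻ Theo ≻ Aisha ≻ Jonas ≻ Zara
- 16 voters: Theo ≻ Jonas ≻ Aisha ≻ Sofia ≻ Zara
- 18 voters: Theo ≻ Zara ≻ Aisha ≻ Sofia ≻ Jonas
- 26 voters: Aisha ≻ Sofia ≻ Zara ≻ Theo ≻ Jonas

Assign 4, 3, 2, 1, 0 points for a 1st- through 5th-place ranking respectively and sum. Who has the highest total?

Theo: 17·2 + 36·1 + 22·0 + 29·0 + 24·3 + 16·4 + 18·4 + 26·1 = 304
Zara: 17·1 + 36·3 + 22·3 + 29·4 + 24·0 + 16·0 + 18·3 + 26·2 = 413
Aisha: 17·3 + 36·4 + 22·4 + 29·2 + 24·2 + 16·2 + 18·2 + 26·4 = 561
Sofia: 17·0 + 36·0 + 22·2 + 29·1 + 24·4 + 16·1 + 18·1 + 26·3 = 281
Jonas: 17·4 + 36·2 + 22·1 + 29·3 + 24·1 + 16·3 + 18·0 + 26·0 = 321
Aisha has the highest Borda score (561).

Aisha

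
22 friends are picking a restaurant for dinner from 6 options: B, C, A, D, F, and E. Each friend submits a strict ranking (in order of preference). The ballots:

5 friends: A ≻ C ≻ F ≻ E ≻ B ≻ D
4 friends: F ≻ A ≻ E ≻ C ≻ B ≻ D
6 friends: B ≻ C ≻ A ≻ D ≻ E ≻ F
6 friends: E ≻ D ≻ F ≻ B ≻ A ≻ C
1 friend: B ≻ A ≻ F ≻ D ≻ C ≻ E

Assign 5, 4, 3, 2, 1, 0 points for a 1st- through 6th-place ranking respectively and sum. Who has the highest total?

B: 5·1 + 4·1 + 6·5 + 6·2 + 1·5 = 56
C: 5·4 + 4·2 + 6·4 + 6·0 + 1·1 = 53
A: 5·5 + 4·4 + 6·3 + 6·1 + 1·4 = 69
D: 5·0 + 4·0 + 6·2 + 6·4 + 1·2 = 38
F: 5·3 + 4·5 + 6·0 + 6·3 + 1·3 = 56
E: 5·2 + 4·3 + 6·1 + 6·5 + 1·0 = 58
A has the highest Borda score (69).

A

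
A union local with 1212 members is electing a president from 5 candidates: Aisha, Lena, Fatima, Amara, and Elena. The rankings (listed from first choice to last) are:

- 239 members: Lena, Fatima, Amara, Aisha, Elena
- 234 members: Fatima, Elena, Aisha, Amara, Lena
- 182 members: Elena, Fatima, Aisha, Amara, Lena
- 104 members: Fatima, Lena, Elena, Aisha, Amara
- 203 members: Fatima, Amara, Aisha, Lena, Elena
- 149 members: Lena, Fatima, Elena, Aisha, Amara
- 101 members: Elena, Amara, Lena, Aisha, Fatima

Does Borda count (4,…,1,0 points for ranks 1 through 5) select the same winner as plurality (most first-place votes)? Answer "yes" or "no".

yes

Borda — scores: Aisha 1831, Lena 2269, Fatima 3874, Amara 1806, Elena 2340. Winner: Fatima.
Plurality — first-place votes: Aisha 0, Lena 388, Fatima 541, Amara 0, Elena 283. Winner: Fatima.
The two methods agree.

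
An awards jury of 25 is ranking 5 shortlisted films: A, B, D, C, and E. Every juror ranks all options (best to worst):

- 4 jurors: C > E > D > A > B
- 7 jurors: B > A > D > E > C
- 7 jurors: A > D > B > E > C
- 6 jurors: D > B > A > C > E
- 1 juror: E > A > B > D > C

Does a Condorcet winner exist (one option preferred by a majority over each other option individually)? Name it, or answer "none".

none

Checking pairwise contests:
B beats A 13–12.
D beats B 17–8.
A beats D 15–10.
A beats C 21–4.
A beats E 20–5.
Every option loses at least one head-to-head, so there is no Condorcet winner.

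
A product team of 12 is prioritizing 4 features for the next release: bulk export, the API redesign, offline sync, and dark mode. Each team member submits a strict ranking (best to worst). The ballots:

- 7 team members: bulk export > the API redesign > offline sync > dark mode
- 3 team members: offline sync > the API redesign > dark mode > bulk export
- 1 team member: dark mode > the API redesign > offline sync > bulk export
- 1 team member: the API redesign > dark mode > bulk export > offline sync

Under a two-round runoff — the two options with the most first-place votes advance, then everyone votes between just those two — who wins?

bulk export

Round 1 first-place votes: bulk export 7, the API redesign 1, offline sync 3, dark mode 1.
bulk export and offline sync advance.
Runoff: bulk export is preferred to offline sync by 8 voters; offline sync by 4.
bulk export wins the runoff.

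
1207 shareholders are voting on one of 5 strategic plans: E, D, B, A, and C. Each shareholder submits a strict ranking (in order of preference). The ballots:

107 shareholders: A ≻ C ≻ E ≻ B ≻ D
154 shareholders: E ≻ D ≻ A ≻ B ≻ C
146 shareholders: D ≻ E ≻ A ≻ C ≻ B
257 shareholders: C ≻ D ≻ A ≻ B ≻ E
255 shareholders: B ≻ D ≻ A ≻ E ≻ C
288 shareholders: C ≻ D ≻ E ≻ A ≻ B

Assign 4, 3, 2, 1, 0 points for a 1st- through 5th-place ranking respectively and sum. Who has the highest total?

D

E: 107·2 + 154·4 + 146·3 + 257·0 + 255·1 + 288·2 = 2099
D: 107·0 + 154·3 + 146·4 + 257·3 + 255·3 + 288·3 = 3446
B: 107·1 + 154·1 + 146·0 + 257·1 + 255·4 + 288·0 = 1538
A: 107·4 + 154·2 + 146·2 + 257·2 + 255·2 + 288·1 = 2340
C: 107·3 + 154·0 + 146·1 + 257·4 + 255·0 + 288·4 = 2647
D has the highest Borda score (3446).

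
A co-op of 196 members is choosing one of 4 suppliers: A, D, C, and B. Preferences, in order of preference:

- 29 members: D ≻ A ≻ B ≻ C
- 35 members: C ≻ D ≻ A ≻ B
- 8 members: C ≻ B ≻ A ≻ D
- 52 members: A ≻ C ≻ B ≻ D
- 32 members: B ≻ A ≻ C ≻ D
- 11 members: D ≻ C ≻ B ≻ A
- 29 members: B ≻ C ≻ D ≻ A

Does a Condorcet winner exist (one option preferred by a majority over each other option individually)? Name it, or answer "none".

Checking pairwise contests:
D beats A 104–92.
C beats D 156–40.
A beats C 113–83.
A beats B 116–80.
Every option loses at least one head-to-head, so there is no Condorcet winner.

none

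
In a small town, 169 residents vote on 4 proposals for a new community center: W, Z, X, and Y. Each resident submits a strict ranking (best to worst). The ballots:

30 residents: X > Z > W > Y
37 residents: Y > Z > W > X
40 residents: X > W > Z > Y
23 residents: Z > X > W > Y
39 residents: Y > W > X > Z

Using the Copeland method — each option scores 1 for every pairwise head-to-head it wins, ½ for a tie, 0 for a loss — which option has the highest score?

W: beats Y; loses to Z and X → score 1.
Z: beats W and Y; loses to X → score 2.
X: beats W, Z, and Y → score 3.
Y: loses to W, Z, and X → score 0.
X has the best pairwise record.

X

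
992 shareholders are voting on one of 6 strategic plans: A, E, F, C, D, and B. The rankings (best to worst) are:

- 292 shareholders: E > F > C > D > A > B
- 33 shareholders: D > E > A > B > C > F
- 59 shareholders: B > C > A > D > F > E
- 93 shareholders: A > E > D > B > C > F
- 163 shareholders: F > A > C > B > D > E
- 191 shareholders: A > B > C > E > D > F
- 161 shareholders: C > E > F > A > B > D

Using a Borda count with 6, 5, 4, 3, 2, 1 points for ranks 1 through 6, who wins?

C

A: 292·2 + 33·4 + 59·4 + 93·6 + 163·5 + 191·6 + 161·3 = 3954
E: 292·6 + 33·5 + 59·1 + 93·5 + 163·1 + 191·3 + 161·5 = 3982
F: 292·5 + 33·1 + 59·2 + 93·1 + 163·6 + 191·1 + 161·4 = 3517
C: 292·4 + 33·2 + 59·5 + 93·2 + 163·4 + 191·4 + 161·6 = 4097
D: 292·3 + 33·6 + 59·3 + 93·4 + 163·2 + 191·2 + 161·1 = 2492
B: 292·1 + 33·3 + 59·6 + 93·3 + 163·3 + 191·5 + 161·2 = 2790
C has the highest Borda score (4097).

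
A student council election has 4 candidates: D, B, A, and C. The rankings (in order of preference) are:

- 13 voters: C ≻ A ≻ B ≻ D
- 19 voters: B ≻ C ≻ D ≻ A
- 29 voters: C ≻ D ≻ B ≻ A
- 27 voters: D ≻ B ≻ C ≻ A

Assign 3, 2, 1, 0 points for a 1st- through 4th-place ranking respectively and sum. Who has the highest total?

D: 13·0 + 19·1 + 29·2 + 27·3 = 158
B: 13·1 + 19·3 + 29·1 + 27·2 = 153
A: 13·2 + 19·0 + 29·0 + 27·0 = 26
C: 13·3 + 19·2 + 29·3 + 27·1 = 191
C has the highest Borda score (191).

C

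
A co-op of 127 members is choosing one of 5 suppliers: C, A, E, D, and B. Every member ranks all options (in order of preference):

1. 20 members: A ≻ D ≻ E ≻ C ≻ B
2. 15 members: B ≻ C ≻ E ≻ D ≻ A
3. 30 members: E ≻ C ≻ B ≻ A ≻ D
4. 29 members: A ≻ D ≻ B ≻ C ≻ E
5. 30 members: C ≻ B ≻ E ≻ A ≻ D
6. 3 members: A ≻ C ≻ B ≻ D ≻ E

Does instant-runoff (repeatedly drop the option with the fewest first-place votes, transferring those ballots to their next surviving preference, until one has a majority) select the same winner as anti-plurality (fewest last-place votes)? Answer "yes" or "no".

Instant-runoff — R1 C 30, A 52, E 30, D 0, B 15 (D out); R2 C 30, A 52, E 30, B 15 (B out); R3 C 45, A 52, E 30 (E out); R4 C 75, A 52 (C winner). Winner: C.
Anti-plurality — last-place votes: C 0, A 15, E 32, D 60, B 20. Winner: C.
The two methods agree.

yes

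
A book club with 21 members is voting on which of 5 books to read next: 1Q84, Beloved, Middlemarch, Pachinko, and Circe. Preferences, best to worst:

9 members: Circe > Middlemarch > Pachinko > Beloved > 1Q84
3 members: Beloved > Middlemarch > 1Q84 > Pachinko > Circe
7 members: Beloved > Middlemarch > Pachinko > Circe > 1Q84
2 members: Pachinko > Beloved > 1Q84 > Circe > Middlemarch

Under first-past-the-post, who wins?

First-place votes: 1Q84 0, Beloved 10, Middlemarch 0, Pachinko 2, Circe 9.
Beloved has the most first-place votes.

Beloved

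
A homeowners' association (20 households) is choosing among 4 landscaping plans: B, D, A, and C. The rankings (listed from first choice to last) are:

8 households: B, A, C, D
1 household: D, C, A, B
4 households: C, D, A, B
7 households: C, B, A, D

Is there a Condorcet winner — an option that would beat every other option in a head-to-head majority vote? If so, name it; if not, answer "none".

C vs B: 12–8 for C.
C vs D: 19–1 for C.
C vs A: 12–8 for C.
C beats every other option head-to-head.

C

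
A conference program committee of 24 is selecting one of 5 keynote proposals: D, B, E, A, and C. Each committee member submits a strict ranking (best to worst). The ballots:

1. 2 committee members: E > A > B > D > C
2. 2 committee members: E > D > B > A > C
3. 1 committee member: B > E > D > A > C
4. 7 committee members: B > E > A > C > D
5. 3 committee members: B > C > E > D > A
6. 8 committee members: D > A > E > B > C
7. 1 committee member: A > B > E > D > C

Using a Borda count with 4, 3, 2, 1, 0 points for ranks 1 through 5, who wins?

E

D: 2·1 + 2·3 + 1·2 + 7·0 + 3·1 + 8·4 + 1·1 = 46
B: 2·2 + 2·2 + 1·4 + 7·4 + 3·4 + 8·1 + 1·3 = 63
E: 2·4 + 2·4 + 1·3 + 7·3 + 3·2 + 8·2 + 1·2 = 64
A: 2·3 + 2·1 + 1·1 + 7·2 + 3·0 + 8·3 + 1·4 = 51
C: 2·0 + 2·0 + 1·0 + 7·1 + 3·3 + 8·0 + 1·0 = 16
E has the highest Borda score (64).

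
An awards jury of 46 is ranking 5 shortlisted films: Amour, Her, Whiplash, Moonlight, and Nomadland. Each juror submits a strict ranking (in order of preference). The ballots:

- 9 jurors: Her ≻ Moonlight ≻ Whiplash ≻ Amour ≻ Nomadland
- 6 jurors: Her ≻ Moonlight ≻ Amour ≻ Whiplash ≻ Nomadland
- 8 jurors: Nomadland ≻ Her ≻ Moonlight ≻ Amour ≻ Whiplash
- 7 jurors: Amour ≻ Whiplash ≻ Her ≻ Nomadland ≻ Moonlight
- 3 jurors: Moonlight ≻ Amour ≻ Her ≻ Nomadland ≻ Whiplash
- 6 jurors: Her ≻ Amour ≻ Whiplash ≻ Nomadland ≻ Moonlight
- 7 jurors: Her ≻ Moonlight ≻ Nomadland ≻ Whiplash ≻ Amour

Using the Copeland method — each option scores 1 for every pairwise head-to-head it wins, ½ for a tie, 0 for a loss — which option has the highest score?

Her

Amour: beats Whiplash and Nomadland; loses to Her and Moonlight → score 2.
Her: beats Amour, Whiplash, Moonlight, and Nomadland → score 4.
Whiplash: beats Nomadland; loses to Amour, Her, and Moonlight → score 1.
Moonlight: beats Amour, Whiplash, and Nomadland; loses to Her → score 3.
Nomadland: loses to Amour, Her, Whiplash, and Moonlight → score 0.
Her has the best pairwise record.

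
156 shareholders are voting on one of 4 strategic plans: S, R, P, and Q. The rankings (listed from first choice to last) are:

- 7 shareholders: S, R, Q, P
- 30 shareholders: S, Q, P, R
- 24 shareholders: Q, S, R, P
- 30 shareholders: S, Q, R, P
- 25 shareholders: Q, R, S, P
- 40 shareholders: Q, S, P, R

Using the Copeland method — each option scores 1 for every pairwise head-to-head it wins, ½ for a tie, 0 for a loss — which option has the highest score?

Q

S: beats R and P; loses to Q → score 2.
R: beats P; loses to S and Q → score 1.
P: loses to S, R, and Q → score 0.
Q: beats S, R, and P → score 3.
Q has the best pairwise record.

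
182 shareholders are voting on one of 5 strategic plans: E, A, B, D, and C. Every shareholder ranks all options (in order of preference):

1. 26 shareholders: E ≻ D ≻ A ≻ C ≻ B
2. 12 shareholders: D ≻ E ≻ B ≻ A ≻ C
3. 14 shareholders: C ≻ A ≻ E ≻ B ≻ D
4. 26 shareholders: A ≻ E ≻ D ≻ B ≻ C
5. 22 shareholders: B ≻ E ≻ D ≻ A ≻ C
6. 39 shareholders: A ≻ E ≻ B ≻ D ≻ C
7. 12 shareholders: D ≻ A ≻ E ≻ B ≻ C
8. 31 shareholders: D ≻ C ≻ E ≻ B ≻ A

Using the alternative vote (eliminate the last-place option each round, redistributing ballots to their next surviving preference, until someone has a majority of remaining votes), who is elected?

Round 1: E 26, A 65, B 22, D 55, C 14. Eliminate C.
Round 2: E 26, A 79, B 22, D 55. Eliminate B.
Round 3: E 48, A 79, D 55. Eliminate E.
Round 4: A 79, D 103. D has a majority.

D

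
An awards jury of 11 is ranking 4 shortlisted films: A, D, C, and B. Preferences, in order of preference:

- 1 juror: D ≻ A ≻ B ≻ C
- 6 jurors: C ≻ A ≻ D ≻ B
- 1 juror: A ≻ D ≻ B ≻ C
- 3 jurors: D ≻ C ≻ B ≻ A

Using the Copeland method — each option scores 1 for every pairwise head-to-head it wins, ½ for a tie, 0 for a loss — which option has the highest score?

A: beats D and B; loses to C → score 2.
D: beats B; loses to A and C → score 1.
C: beats A, D, and B → score 3.
B: loses to A, D, and C → score 0.
C has the best pairwise record.

C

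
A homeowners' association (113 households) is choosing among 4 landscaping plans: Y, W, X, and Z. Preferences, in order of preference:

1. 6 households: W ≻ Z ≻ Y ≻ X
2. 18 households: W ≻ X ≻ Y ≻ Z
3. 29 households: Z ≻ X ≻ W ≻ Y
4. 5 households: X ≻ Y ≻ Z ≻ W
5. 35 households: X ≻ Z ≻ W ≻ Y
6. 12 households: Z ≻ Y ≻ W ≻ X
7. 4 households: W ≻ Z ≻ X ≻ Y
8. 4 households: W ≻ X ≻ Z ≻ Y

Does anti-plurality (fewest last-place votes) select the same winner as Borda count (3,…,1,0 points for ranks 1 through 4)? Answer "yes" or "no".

no

Anti-plurality — last-place votes: Y 72, W 5, X 18, Z 18. Winner: W.
Borda — scores: Y 58, W 172, X 226, Z 222. Winner: X.
The two methods disagree.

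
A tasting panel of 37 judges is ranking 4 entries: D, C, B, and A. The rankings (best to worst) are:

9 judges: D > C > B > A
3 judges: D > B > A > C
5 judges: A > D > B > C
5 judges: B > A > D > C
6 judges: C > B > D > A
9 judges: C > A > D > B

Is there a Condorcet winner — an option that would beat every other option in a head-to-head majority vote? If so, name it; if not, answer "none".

none

Checking pairwise contests:
A beats D 19–18.
D beats C 22–15.
D beats B 26–11.
C beats A 24–13.
Every option loses at least one head-to-head, so there is no Condorcet winner.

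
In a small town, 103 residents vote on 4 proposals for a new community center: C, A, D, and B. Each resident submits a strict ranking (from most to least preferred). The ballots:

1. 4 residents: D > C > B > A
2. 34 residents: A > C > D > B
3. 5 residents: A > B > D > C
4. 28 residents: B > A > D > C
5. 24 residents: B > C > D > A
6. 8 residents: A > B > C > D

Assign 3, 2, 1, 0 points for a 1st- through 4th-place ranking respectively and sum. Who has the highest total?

A

C: 4·2 + 34·2 + 5·0 + 28·0 + 24·2 + 8·1 = 132
A: 4·0 + 34·3 + 5·3 + 28·2 + 24·0 + 8·3 = 197
D: 4·3 + 34·1 + 5·1 + 28·1 + 24·1 + 8·0 = 103
B: 4·1 + 34·0 + 5·2 + 28·3 + 24·3 + 8·2 = 186
A has the highest Borda score (197).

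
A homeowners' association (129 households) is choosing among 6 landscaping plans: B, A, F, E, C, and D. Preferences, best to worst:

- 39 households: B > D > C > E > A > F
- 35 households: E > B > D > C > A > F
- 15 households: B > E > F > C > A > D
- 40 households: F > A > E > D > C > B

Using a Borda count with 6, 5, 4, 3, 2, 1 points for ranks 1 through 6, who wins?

B: 39·6 + 35·5 + 15·6 + 40·1 = 539
A: 39·2 + 35·2 + 15·2 + 40·5 = 378
F: 39·1 + 35·1 + 15·4 + 40·6 = 374
E: 39·3 + 35·6 + 15·5 + 40·4 = 562
C: 39·4 + 35·3 + 15·3 + 40·2 = 386
D: 39·5 + 35·4 + 15·1 + 40·3 = 470
E has the highest Borda score (562).

E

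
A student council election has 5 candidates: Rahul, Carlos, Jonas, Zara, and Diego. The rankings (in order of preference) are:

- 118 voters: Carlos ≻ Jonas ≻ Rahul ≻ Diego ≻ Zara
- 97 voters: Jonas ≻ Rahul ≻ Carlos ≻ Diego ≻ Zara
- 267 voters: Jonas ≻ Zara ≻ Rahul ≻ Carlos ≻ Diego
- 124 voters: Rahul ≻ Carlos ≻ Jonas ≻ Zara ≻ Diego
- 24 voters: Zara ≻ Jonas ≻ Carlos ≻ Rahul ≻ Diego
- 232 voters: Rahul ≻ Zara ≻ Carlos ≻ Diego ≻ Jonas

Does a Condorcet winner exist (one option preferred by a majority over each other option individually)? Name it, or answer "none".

Checking pairwise contests:
Jonas beats Rahul 506–356.
Rahul beats Carlos 720–142.
Carlos beats Jonas 474–388.
Rahul beats Zara 571–291.
Rahul beats Diego 862–0.
Every option loses at least one head-to-head, so there is no Condorcet winner.

none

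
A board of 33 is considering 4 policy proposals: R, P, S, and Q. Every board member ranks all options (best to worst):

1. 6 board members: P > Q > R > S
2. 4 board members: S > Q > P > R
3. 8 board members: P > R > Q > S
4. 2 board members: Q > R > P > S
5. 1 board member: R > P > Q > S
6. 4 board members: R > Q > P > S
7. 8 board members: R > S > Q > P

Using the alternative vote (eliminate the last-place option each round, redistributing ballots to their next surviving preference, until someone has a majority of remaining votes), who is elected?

P

Round 1: R 13, P 14, S 4, Q 2. Eliminate Q.
Round 2: R 15, P 14, S 4. Eliminate S.
Round 3: R 15, P 18. P has a majority.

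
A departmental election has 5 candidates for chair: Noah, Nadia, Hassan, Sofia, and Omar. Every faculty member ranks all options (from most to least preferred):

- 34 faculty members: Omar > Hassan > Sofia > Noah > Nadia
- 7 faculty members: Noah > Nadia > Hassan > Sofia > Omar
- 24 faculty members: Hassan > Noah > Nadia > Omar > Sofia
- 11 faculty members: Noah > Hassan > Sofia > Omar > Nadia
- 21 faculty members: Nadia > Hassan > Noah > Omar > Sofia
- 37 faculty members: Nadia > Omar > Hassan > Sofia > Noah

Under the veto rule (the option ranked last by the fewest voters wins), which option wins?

Hassan

Last-place votes: Noah 37, Nadia 45, Hassan 0, Sofia 45, Omar 7.
Hassan is ranked last by the fewest voters, so Hassan wins.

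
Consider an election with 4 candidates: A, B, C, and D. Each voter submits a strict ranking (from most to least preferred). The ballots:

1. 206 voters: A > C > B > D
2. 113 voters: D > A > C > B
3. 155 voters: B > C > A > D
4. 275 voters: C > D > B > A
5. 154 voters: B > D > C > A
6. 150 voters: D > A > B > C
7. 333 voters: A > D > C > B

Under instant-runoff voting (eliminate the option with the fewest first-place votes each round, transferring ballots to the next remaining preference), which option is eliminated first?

Round 1: A 539, B 309, C 275, D 263. Eliminate D.

D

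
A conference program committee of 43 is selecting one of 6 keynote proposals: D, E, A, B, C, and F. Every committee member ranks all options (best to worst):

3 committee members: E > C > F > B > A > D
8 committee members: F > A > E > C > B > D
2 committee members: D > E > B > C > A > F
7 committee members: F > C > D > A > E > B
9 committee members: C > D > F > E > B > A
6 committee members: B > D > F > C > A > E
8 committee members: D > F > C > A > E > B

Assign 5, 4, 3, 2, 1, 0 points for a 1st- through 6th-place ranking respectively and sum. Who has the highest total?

D: 3·0 + 8·0 + 2·5 + 7·3 + 9·4 + 6·4 + 8·5 = 131
E: 3·5 + 8·3 + 2·4 + 7·1 + 9·2 + 6·0 + 8·1 = 80
A: 3·1 + 8·4 + 2·1 + 7·2 + 9·0 + 6·1 + 8·2 = 73
B: 3·2 + 8·1 + 2·3 + 7·0 + 9·1 + 6·5 + 8·0 = 59
C: 3·4 + 8·2 + 2·2 + 7·4 + 9·5 + 6·2 + 8·3 = 141
F: 3·3 + 8·5 + 2·0 + 7·5 + 9·3 + 6·3 + 8·4 = 161
F has the highest Borda score (161).

F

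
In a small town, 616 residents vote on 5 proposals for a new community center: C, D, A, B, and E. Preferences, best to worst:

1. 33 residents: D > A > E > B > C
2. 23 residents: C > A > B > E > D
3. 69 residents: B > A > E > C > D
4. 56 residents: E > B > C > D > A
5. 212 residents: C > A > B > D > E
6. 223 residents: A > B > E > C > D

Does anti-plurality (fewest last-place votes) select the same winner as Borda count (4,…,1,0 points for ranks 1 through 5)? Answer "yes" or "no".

Anti-plurality — last-place votes: C 33, D 315, A 56, B 0, E 212. Winner: B.
Borda — scores: C 1344, D 400, A 1903, B 1616, E 897. Winner: A.
The two methods disagree.

no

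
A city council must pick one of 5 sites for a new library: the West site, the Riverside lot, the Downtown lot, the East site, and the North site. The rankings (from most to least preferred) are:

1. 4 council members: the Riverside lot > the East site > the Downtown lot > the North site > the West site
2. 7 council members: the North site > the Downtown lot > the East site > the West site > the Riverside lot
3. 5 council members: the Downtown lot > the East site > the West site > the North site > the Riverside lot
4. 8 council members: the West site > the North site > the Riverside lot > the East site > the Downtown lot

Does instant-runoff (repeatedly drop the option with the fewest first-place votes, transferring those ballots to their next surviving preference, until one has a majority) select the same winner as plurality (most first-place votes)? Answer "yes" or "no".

no

Instant-runoff — R1 the West site 8, the Riverside lot 4, the Downtown lot 5, the East site 0, the North site 7 (the East site out); R2 the West site 8, the Riverside lot 4, the Downtown lot 5, the North site 7 (the Riverside lot out); R3 the West site 8, the Downtown lot 9, the North site 7 (the North site out); R4 the West site 8, the Downtown lot 16 (the Downtown lot winner). Winner: the Downtown lot.
Plurality — first-place votes: the West site 8, the Riverside lot 4, the Downtown lot 5, the East site 0, the North site 7. Winner: the West site.
The two methods disagree.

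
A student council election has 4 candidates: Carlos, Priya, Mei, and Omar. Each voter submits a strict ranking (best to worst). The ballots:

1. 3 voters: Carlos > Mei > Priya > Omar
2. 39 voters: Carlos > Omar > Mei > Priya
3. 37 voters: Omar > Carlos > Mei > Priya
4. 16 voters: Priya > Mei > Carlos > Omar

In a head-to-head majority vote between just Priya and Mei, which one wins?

Mei

Voters preferring Priya to Mei: 16; preferring Mei to Priya: 79.
Mei wins the head-to-head.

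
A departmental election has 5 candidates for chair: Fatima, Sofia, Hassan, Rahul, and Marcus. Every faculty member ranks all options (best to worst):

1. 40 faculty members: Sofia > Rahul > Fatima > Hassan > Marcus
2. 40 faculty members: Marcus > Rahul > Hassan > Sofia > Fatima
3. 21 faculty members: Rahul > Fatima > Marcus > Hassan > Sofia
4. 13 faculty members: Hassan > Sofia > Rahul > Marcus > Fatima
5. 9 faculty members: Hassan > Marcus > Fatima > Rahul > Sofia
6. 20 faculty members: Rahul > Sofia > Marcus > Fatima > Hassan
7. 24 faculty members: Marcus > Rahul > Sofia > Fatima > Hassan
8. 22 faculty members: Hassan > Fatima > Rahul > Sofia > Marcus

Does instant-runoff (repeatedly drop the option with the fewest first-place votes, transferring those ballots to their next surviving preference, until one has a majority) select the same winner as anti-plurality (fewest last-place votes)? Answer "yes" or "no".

Instant-runoff — R1 Fatima 0, Sofia 40, Hassan 44, Rahul 41, Marcus 64 (Fatima out); R2 Sofia 40, Hassan 44, Rahul 41, Marcus 64 (Sofia out); R3 Hassan 44, Rahul 81, Marcus 64 (Hassan out); R4 Rahul 116, Marcus 73 (Rahul winner). Winner: Rahul.
Anti-plurality — last-place votes: Fatima 53, Sofia 30, Hassan 44, Rahul 0, Marcus 62. Winner: Rahul.
The two methods agree.

yes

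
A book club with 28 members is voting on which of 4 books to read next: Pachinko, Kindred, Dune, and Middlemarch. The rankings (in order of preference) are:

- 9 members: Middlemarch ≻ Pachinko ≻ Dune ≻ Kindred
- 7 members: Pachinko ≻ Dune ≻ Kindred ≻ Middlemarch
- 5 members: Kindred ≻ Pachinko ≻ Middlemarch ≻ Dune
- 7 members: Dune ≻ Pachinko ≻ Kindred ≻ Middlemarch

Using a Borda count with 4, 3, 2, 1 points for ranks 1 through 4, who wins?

Pachinko: 9·3 + 7·4 + 5·3 + 7·3 = 91
Kindred: 9·1 + 7·2 + 5·4 + 7·2 = 57
Dune: 9·2 + 7·3 + 5·1 + 7·4 = 72
Middlemarch: 9·4 + 7·1 + 5·2 + 7·1 = 60
Pachinko has the highest Borda score (91).

Pachinko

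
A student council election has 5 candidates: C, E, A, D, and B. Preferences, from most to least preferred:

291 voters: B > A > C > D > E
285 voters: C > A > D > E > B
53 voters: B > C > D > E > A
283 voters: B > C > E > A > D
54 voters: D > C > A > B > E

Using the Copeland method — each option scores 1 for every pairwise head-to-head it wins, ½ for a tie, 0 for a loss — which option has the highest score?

B

C: beats E, A, and D; loses to B → score 3.
E: loses to C, A, D, and B → score 0.
A: beats E and D; loses to C and B → score 2.
D: beats E; loses to C, A, and B → score 1.
B: beats C, E, A, and D → score 4.
B has the best pairwise record.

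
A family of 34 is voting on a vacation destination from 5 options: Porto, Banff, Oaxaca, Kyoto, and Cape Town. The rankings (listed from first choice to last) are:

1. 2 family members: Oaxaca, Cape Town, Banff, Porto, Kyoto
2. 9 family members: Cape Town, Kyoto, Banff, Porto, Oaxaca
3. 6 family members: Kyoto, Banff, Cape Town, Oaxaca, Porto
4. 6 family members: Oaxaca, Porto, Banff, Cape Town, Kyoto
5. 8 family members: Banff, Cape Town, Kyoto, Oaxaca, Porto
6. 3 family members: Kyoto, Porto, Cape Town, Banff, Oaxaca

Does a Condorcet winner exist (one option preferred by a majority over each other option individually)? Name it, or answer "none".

Checking pairwise contests:
Banff beats Porto 25–9.
Kyoto beats Banff 18–16.
Banff beats Oaxaca 26–8.
Cape Town beats Kyoto 25–9.
Banff beats Cape Town 20–14.
Every option loses at least one head-to-head, so there is no Condorcet winner.

none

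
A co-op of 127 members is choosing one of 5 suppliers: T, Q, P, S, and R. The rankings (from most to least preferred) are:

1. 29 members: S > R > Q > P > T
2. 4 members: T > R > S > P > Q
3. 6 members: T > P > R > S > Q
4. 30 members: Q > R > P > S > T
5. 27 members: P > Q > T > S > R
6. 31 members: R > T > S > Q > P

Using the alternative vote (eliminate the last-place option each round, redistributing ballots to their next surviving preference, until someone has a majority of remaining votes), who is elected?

R

Round 1: T 10, Q 30, P 27, S 29, R 31. Eliminate T.
Round 2: Q 30, P 33, S 29, R 35. Eliminate S.
Round 3: Q 30, P 33, R 64. R has a majority.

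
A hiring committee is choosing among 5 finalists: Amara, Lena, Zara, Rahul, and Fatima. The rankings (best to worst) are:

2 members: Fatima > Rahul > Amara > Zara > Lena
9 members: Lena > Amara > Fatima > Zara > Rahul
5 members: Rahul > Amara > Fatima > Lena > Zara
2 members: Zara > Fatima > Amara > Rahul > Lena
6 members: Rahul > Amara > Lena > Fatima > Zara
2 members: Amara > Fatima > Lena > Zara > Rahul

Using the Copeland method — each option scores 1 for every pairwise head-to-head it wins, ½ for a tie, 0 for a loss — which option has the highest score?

Amara: beats Lena, Zara, and Fatima; ties Rahul → score 3.5.
Lena: beats Zara and Fatima; loses to Amara and Rahul → score 2.
Zara: ties Rahul; loses to Amara, Lena, and Fatima → score 0.5.
Rahul: beats Lena; ties Amara and Zara; loses to Fatima → score 2.
Fatima: beats Zara and Rahul; loses to Amara and Lena → score 2.
Amara has the best pairwise record.

Amara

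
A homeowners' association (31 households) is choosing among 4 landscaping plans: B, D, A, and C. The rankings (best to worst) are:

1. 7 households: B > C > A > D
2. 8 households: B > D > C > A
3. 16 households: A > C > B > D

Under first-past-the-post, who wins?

A

First-place votes: B 15, D 0, A 16, C 0.
A has the most first-place votes.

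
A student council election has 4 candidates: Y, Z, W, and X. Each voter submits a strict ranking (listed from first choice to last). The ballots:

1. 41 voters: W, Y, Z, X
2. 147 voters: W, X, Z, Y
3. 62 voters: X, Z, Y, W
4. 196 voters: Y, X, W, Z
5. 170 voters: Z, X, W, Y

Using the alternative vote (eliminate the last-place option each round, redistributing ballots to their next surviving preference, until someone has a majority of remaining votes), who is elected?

Round 1: Y 196, Z 170, W 188, X 62. Eliminate X.
Round 2: Y 196, Z 232, W 188. Eliminate W.
Round 3: Y 237, Z 379. Z has a majority.

Z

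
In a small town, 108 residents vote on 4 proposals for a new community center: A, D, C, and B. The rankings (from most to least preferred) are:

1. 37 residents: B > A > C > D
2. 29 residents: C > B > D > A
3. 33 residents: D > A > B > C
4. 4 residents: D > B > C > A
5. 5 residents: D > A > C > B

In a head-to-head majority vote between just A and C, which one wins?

Voters preferring A to C: 75; preferring C to A: 33.
A wins the head-to-head.

A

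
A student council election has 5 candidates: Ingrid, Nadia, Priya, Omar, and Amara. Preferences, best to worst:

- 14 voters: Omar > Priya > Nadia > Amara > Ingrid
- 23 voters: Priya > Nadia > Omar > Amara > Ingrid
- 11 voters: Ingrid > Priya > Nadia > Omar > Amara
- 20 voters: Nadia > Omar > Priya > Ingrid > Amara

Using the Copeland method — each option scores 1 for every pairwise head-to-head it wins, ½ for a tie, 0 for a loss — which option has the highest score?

Ingrid: loses to Nadia, Priya, Omar, and Amara → score 0.
Nadia: beats Ingrid, Omar, and Amara; loses to Priya → score 3.
Priya: beats Ingrid, Nadia, and Amara; ties Omar → score 3.5.
Omar: beats Ingrid and Amara; ties Priya; loses to Nadia → score 2.5.
Amara: beats Ingrid; loses to Nadia, Priya, and Omar → score 1.
Priya has the best pairwise record.

Priya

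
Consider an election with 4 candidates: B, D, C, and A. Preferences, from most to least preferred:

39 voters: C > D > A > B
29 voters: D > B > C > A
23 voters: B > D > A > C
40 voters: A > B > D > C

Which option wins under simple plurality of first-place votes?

First-place votes: B 23, D 29, C 39, A 40.
A has the most first-place votes.

A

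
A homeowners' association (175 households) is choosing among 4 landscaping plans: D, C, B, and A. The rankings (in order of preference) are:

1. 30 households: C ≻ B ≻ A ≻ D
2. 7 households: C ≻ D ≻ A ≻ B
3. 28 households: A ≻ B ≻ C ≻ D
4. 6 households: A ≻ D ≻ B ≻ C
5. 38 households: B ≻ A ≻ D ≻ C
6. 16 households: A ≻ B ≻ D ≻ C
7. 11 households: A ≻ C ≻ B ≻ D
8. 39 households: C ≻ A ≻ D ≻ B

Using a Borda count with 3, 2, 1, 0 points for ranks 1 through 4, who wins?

A

D: 30·0 + 7·2 + 28·0 + 6·2 + 38·1 + 16·1 + 11·0 + 39·1 = 119
C: 30·3 + 7·3 + 28·1 + 6·0 + 38·0 + 16·0 + 11·2 + 39·3 = 278
B: 30·2 + 7·0 + 28·2 + 6·1 + 38·3 + 16·2 + 11·1 + 39·0 = 279
A: 30·1 + 7·1 + 28·3 + 6·3 + 38·2 + 16·3 + 11·3 + 39·2 = 374
A has the highest Borda score (374).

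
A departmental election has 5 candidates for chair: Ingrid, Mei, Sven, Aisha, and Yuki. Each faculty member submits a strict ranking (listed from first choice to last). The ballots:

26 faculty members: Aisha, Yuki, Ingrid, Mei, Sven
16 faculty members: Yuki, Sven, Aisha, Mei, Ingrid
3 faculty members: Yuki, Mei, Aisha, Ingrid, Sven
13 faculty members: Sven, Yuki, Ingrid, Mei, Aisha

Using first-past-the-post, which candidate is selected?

First-place votes: Ingrid 0, Mei 0, Sven 13, Aisha 26, Yuki 19.
Aisha has the most first-place votes.

Aisha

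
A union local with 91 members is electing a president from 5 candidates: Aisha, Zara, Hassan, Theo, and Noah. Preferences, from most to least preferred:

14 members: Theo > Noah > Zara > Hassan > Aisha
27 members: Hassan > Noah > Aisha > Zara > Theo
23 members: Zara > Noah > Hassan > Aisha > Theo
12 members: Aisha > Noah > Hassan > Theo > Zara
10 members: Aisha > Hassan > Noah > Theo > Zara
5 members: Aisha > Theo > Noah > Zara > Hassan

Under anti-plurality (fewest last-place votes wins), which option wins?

Last-place votes: Aisha 14, Zara 22, Hassan 5, Theo 50, Noah 0.
Noah is ranked last by the fewest voters, so Noah wins.

Noah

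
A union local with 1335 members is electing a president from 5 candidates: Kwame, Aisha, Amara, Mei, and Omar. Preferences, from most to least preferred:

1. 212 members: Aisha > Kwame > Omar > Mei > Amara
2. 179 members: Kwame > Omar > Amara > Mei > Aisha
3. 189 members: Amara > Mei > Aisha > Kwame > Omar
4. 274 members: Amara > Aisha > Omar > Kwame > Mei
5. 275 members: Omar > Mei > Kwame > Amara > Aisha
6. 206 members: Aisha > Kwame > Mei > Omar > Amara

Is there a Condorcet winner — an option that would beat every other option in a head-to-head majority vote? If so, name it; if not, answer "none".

none

Checking pairwise contests:
Aisha beats Kwame 881–454.
Amara beats Aisha 917–418.
Kwame beats Amara 872–463.
Kwame beats Mei 871–464.
Kwame beats Omar 786–549.
Every option loses at least one head-to-head, so there is no Condorcet winner.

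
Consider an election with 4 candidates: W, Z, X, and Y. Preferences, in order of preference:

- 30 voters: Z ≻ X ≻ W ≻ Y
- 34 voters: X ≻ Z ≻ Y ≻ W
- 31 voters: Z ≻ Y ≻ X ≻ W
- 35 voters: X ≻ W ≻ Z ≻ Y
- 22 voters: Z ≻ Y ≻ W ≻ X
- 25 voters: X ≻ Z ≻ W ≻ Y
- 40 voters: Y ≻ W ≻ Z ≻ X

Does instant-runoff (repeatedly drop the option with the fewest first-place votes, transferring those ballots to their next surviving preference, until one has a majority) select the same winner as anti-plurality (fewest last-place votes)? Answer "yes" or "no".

yes

Instant-runoff — R1 W 0, Z 83, X 94, Y 40 (W out); R2 Z 83, X 94, Y 40 (Y out); R3 Z 123, X 94 (Z winner). Winner: Z.
Anti-plurality — last-place votes: W 65, Z 0, X 62, Y 90. Winner: Z.
The two methods agree.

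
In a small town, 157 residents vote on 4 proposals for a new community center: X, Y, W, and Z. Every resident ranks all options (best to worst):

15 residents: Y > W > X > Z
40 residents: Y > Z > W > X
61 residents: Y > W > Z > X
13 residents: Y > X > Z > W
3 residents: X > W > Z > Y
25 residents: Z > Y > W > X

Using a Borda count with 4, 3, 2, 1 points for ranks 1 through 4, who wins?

X: 15·2 + 40·1 + 61·1 + 13·3 + 3·4 + 25·1 = 207
Y: 15·4 + 40·4 + 61·4 + 13·4 + 3·1 + 25·3 = 594
W: 15·3 + 40·2 + 61·3 + 13·1 + 3·3 + 25·2 = 380
Z: 15·1 + 40·3 + 61·2 + 13·2 + 3·2 + 25·4 = 389
Y has the highest Borda score (594).

Y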